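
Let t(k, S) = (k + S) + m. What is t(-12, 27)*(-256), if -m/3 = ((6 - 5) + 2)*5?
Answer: 7680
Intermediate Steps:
m = -45 (m = -3*((6 - 5) + 2)*5 = -3*(1 + 2)*5 = -9*5 = -3*15 = -45)
t(k, S) = -45 + S + k (t(k, S) = (k + S) - 45 = (S + k) - 45 = -45 + S + k)
t(-12, 27)*(-256) = (-45 + 27 - 12)*(-256) = -30*(-256) = 7680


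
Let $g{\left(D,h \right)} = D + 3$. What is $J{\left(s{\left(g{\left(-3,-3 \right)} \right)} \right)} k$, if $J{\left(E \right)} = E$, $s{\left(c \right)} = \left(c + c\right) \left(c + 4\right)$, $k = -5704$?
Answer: $0$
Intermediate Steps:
$g{\left(D,h \right)} = 3 + D$
$s{\left(c \right)} = 2 c \left(4 + c\right)$
$J{\left(s{\left(g{\left(-3,-3 \right)} \right)} \right)} k = 2 \left(3 - 3\right) \left(4 + \left(3 - 3\right)\right) \left(-5704\right) = 2 \cdot 0 \left(4 + 0\right) \left(-5704\right) = 2 \cdot 0 \cdot 4 \left(-5704\right) = 0 \left(-5704\right) = 0$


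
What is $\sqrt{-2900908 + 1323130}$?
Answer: $i \sqrt{1577778} \approx 1256.1 i$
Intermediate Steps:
$\sqrt{-2900908 + 1323130} = \sqrt{-1577778} = i \sqrt{1577778}$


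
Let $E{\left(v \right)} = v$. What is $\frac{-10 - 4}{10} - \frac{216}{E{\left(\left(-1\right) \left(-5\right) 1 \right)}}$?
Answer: $- \frac{223}{5} \approx -44.6$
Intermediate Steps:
$\frac{-10 - 4}{10} - \frac{216}{E{\left(\left(-1\right) \left(-5\right) 1 \right)}} = \frac{-10 - 4}{10} - \frac{216}{\left(-1\right) \left(-5\right) 1} = \left(-14\right) \frac{1}{10} - \frac{216}{5 \cdot 1} = - \frac{7}{5} - \frac{216}{5} = - \frac{223}{5}$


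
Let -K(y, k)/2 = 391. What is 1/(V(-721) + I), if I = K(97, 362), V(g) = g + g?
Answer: -1/2224 ≈ -0.00044964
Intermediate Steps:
K(y, k) = -782 (K(y, k) = -2*391 = -782)
V(g) = 2*g
I = -782
1/(V(-721) + I) = 1/(2*(-721) - 782) = 1/(-1442 - 782) = 1/(-2224) = -1/2224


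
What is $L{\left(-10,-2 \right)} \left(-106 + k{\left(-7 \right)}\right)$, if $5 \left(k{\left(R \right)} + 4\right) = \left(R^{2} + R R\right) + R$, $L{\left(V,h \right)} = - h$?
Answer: $- \frac{918}{5} \approx -183.6$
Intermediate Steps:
$k{\left(R \right)} = -4 + \frac{R}{5} + \frac{2 R^{2}}{5}$ ($k{\left(R \right)} = -4 + \frac{\left(R^{2} + R R\right) + R}{5} = -4 + \frac{\left(R^{2} + R^{2}\right) + R}{5} = -4 + \frac{2 R^{2} + R}{5} = -4 + \frac{R + 2 R^{2}}{5} = -4 + \left(\frac{R}{5} + \frac{2 R^{2}}{5}\right) = -4 + \frac{R}{5} + \frac{2 R^{2}}{5}$)
$L{\left(-10,-2 \right)} \left(-106 + k{\left(-7 \right)}\right) = \left(-1\right) \left(-2\right) \left(-106 + \left(-4 + \frac{1}{5} \left(-7\right) + \frac{2 \left(-7\right)^{2}}{5}\right)\right) = 2 \left(-106 - - \frac{71}{5}\right) = 2 \left(-106 + \frac{71}{5}\right) = 2 \left(- \frac{459}{5}\right) = - \frac{918}{5}$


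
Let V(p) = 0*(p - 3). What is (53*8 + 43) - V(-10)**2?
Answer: 467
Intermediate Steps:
V(p) = 0 (V(p) = 0*(-3 + p) = 0)
(53*8 + 43) - V(-10)**2 = (53*8 + 43) - 1*0**2 = (424 + 43) - 1*0 = 467 + 0 = 467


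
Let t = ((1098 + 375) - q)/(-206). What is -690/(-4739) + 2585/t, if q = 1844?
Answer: 360545840/251167 ≈ 1435.5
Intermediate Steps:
t = 371/206 (t = ((1098 + 375) - 1*1844)/(-206) = (1473 - 1844)*(-1/206) = -371*(-1/206) = 371/206 ≈ 1.8010)
-690/(-4739) + 2585/t = -690/(-4739) + 2585/(371/206) = -690*(-1/4739) + 2585*(206/371) = 690/4739 + 532510/371 = 360545840/251167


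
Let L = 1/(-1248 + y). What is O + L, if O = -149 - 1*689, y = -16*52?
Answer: -1743041/2080 ≈ -838.00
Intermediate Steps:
y = -832
O = -838 (O = -149 - 689 = -838)
L = -1/2080 (L = 1/(-1248 - 832) = 1/(-2080) = -1/2080 ≈ -0.00048077)
O + L = -838 - 1/2080 = -1743041/2080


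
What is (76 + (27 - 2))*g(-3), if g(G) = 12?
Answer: 1212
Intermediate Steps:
(76 + (27 - 2))*g(-3) = (76 + (27 - 2))*12 = (76 + 25)*12 = 101*12 = 1212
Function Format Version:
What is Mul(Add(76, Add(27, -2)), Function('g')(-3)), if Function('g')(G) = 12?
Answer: 1212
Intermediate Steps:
Mul(Add(76, Add(27, -2)), Function('g')(-3)) = Mul(Add(76, Add(27, -2)), 12) = Mul(Add(76, 25), 12) = Mul(101, 12) = 1212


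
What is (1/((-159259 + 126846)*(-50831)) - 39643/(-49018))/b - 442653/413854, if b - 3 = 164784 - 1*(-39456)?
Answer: -608458845930664825927994/568874625187699409027449 ≈ -1.0696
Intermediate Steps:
b = 204243 (b = 3 + (164784 - 1*(-39456)) = 3 + (164784 + 39456) = 3 + 204240 = 204243)
(1/((-159259 + 126846)*(-50831)) - 39643/(-49018))/b - 442653/413854 = (1/((-159259 + 126846)*(-50831)) - 39643/(-49018))/204243 - 442653/413854 = (-1/50831/(-32413) - 39643*(-1/49018))*(1/204243) - 442653*1/413854 = (-1/32413*(-1/50831) + 39643/49018)*(1/204243) - 442653/413854 = (1/1647585203 + 39643/49018)*(1/204243) - 442653/413854 = (65315220251547/80761331480654)*(1/204243) - 442653/413854 = 21771740083849/5498312208534404974 - 442653/413854 = -608458845930664825927994/568874625187699409027449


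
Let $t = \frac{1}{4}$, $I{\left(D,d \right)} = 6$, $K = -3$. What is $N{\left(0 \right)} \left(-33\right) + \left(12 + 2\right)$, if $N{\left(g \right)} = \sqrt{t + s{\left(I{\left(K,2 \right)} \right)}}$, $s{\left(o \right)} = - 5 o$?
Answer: $14 - \frac{33 i \sqrt{119}}{2} \approx 14.0 - 179.99 i$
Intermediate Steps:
$t = \frac{1}{4} \approx 0.25$
$N{\left(g \right)} = \frac{i \sqrt{119}}{2}$ ($N{\left(g \right)} = \sqrt{\frac{1}{4} - 30} = \sqrt{- \frac{119}{4}} = \frac{i \sqrt{119}}{2}$)
$N{\left(0 \right)} \left(-33\right) + \left(12 + 2\right) = \frac{i \sqrt{119}}{2} \left(-33\right) + \left(12 + 2\right) = - \frac{33 i \sqrt{119}}{2} + 14 = 14 - \frac{33 i \sqrt{119}}{2}$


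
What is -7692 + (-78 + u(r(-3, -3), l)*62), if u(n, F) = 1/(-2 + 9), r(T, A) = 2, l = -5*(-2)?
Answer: -54328/7 ≈ -7761.1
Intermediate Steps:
l = 10
u(n, F) = ⅐ (u(n, F) = 1/7 = ⅐)
-7692 + (-78 + u(r(-3, -3), l)*62) = -7692 + (-78 + (⅐)*62) = -7692 + (-78 + 62/7) = -7692 - 484/7 = -54328/7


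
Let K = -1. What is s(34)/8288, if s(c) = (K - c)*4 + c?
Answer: -53/4144 ≈ -0.012790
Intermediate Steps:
s(c) = -4 - 3*c (s(c) = (-1 - c)*4 + c = (-4 - 4*c) + c = -4 - 3*c)
s(34)/8288 = (-4 - 3*34)/8288 = (-4 - 102)*(1/8288) = -106*1/8288 = -53/4144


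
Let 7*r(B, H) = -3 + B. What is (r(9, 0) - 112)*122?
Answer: -94916/7 ≈ -13559.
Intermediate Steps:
r(B, H) = -3/7 + B/7 (r(B, H) = (-3 + B)/7 = -3/7 + B/7)
(r(9, 0) - 112)*122 = ((-3/7 + (1/7)*9) - 112)*122 = ((-3/7 + 9/7) - 112)*122 = (6/7 - 112)*122 = -778/7*122 = -94916/7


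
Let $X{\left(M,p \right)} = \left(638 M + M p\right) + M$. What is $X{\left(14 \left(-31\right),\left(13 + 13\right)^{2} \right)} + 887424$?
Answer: $316714$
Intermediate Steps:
$X{\left(M,p \right)} = 639 M + M p$
$X{\left(14 \left(-31\right),\left(13 + 13\right)^{2} \right)} + 887424 = 14 \left(-31\right) \left(639 + \left(13 + 13\right)^{2}\right) + 887424 = - 434 \left(639 + 26^{2}\right) + 887424 = - 434 \left(639 + 676\right) + 887424 = \left(-434\right) 1315 + 887424 = -570710 + 887424 = 316714$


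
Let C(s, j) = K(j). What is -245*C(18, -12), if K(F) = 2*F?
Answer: 5880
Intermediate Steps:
C(s, j) = 2*j
-245*C(18, -12) = -490*(-12) = -245*(-24) = 5880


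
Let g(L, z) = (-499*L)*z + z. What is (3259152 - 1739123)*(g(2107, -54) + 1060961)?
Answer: 87912593327741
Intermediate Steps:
g(L, z) = z - 499*L*z (g(L, z) = -499*L*z + z = z - 499*L*z)
(3259152 - 1739123)*(g(2107, -54) + 1060961) = (3259152 - 1739123)*(-54*(1 - 499*2107) + 1060961) = 1520029*(-54*(1 - 1051393) + 1060961) = 1520029*(-54*(-1051392) + 1060961) = 1520029*(56775168 + 1060961) = 1520029*57836129 = 87912593327741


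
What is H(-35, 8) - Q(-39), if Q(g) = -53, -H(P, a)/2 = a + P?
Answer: 107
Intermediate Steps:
H(P, a) = -2*P - 2*a (H(P, a) = -2*(a + P) = -2*(P + a) = -2*P - 2*a)
H(-35, 8) - Q(-39) = (-2*(-35) - 2*8) - 1*(-53) = (70 - 16) + 53 = 54 + 53 = 107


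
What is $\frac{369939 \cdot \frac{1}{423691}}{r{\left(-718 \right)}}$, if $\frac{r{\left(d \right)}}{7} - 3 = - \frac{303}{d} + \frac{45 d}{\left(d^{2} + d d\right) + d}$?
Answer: $\frac{3630088094}{98677210209} \approx 0.036788$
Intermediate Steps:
$r{\left(d \right)} = 21 - \frac{2121}{d} + \frac{315 d}{d + 2 d^{2}}$ ($r{\left(d \right)} = 21 + 7 \left(- \frac{303}{d} + \frac{45 d}{\left(d^{2} + d d\right) + d}\right) = 21 + 7 \left(- \frac{303}{d} + \frac{45 d}{\left(d^{2} + d^{2}\right) + d}\right) = 21 + 7 \left(- \frac{303}{d} + \frac{45 d}{2 d^{2} + d}\right) = 21 + 7 \left(- \frac{303}{d} + \frac{45 d}{d + 2 d^{2}}\right) = 21 + \left(- \frac{2121}{d} + \frac{315 d}{d + 2 d^{2}}\right) = 21 - \frac{2121}{d} + \frac{315 d}{d + 2 d^{2}}$)
$\frac{369939 \cdot \frac{1}{423691}}{r{\left(-718 \right)}} = \frac{369939 \cdot \frac{1}{423691}}{21 \frac{1}{-718} \frac{1}{1 + 2 \left(-718\right)} \left(-101 - -133548 + 2 \left(-718\right)^{2}\right)} = \frac{369939 \cdot \frac{1}{423691}}{21 \left(- \frac{1}{718}\right) \frac{1}{1 - 1436} \left(-101 + 133548 + 2 \cdot 515524\right)} = \frac{369939}{423691 \cdot 21 \left(- \frac{1}{718}\right) \frac{1}{-1435} \left(-101 + 133548 + 1031048\right)} = \frac{369939}{423691 \cdot 21 \left(- \frac{1}{718}\right) \left(- \frac{1}{1435}\right) 1164495} = \frac{369939}{423691 \cdot \frac{698697}{29438}} = \frac{369939}{423691} \cdot \frac{29438}{698697} = \frac{3630088094}{98677210209}$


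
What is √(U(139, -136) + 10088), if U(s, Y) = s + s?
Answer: √10366 ≈ 101.81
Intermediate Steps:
U(s, Y) = 2*s
√(U(139, -136) + 10088) = √(2*139 + 10088) = √(278 + 10088) = √10366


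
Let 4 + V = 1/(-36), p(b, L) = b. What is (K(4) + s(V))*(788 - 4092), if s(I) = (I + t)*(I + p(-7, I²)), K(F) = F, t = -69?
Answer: -433194461/162 ≈ -2.6740e+6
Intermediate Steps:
V = -145/36 (V = -4 + 1/(-36) = -4 - 1/36 = -145/36 ≈ -4.0278)
s(I) = (-69 + I)*(-7 + I) (s(I) = (I - 69)*(I - 7) = (-69 + I)*(-7 + I))
(K(4) + s(V))*(788 - 4092) = (4 + (483 + (-145/36)² - 76*(-145/36)))*(788 - 4092) = (4 + (483 + 21025/1296 + 2755/9))*(-3304) = (4 + 1043713/1296)*(-3304) = (1048897/1296)*(-3304) = -433194461/162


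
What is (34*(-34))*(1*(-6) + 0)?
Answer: 6936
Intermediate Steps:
(34*(-34))*(1*(-6) + 0) = -1156*(-6 + 0) = -1156*(-6) = 6936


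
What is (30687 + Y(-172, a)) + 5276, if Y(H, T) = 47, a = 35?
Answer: 36010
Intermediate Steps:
(30687 + Y(-172, a)) + 5276 = (30687 + 47) + 5276 = 30734 + 5276 = 36010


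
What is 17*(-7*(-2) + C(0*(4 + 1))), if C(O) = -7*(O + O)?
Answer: 238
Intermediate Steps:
C(O) = -14*O
17*(-7*(-2) + C(0*(4 + 1))) = 17*(-7*(-2) - 0*(4 + 1)) = 17*(14 - 0*5) = 17*(14 - 14*0) = 17*(14 + 0) = 17*14 = 238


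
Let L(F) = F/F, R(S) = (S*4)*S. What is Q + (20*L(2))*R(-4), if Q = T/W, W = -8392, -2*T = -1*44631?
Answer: 21438889/16784 ≈ 1277.3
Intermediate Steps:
T = 44631/2 (T = -(-1)*44631/2 = -½*(-44631) = 44631/2 ≈ 22316.)
R(S) = 4*S² (R(S) = (4*S)*S = 4*S²)
L(F) = 1
Q = -44631/16784 (Q = (44631/2)/(-8392) = (44631/2)*(-1/8392) = -44631/16784 ≈ -2.6591)
Q + (20*L(2))*R(-4) = -44631/16784 + (20*1)*(4*(-4)²) = -44631/16784 + 20*(4*16) = -44631/16784 + 20*64 = -44631/16784 + 1280 = 21438889/16784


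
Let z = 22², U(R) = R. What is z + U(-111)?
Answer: 373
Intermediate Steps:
z = 484
z + U(-111) = 484 - 111 = 373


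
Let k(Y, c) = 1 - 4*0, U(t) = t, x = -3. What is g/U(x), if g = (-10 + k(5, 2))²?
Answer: -27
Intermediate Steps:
k(Y, c) = 1 (k(Y, c) = 1 + 0 = 1)
g = 81 (g = (-10 + 1)² = (-9)² = 81)
g/U(x) = 81/(-3) = 81*(-⅓) = -27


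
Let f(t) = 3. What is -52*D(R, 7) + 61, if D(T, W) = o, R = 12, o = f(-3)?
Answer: -95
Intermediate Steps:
o = 3
D(T, W) = 3
-52*D(R, 7) + 61 = -52*3 + 61 = -156 + 61 = -95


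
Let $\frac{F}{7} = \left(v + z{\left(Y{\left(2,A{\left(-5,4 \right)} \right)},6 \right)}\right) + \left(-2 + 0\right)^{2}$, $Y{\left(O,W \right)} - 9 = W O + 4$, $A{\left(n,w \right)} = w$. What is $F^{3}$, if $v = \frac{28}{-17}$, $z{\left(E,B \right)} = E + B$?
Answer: $\frac{42618264157}{4913} \approx 8.6746 \cdot 10^{6}$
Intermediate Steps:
$Y{\left(O,W \right)} = 13 + O W$ ($Y{\left(O,W \right)} = 9 + \left(W O + 4\right) = 9 + \left(O W + 4\right) = 9 + \left(4 + O W\right) = 13 + O W$)
$z{\left(E,B \right)} = B + E$
$v = - \frac{28}{17}$ ($v = 28 \left(- \frac{1}{17}\right) = - \frac{28}{17} \approx -1.6471$)
$F = \frac{3493}{17}$ ($F = 7 \left(\left(- \frac{28}{17} + \left(6 + \left(13 + 2 \cdot 4\right)\right)\right) + \left(-2 + 0\right)^{2}\right) = 7 \left(\left(- \frac{28}{17} + \left(6 + \left(13 + 8\right)\right)\right) + \left(-2\right)^{2}\right) = 7 \left(\left(- \frac{28}{17} + \left(6 + 21\right)\right) + 4\right) = 7 \left(\left(- \frac{28}{17} + 27\right) + 4\right) = 7 \left(\frac{431}{17} + 4\right) = 7 \cdot \frac{499}{17} = \frac{3493}{17} \approx 205.47$)
$F^{3} = \left(\frac{3493}{17}\right)^{3} = \frac{42618264157}{4913}$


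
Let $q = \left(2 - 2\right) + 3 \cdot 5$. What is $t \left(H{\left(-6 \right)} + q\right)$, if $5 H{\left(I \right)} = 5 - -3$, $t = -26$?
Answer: $- \frac{2158}{5} \approx -431.6$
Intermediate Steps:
$H{\left(I \right)} = \frac{8}{5}$ ($H{\left(I \right)} = \frac{5 - -3}{5} = \frac{5 + 3}{5} = \frac{1}{5} \cdot 8 = \frac{8}{5}$)
$q = 15$ ($q = \left(2 - 2\right) + 15 = 0 + 15 = 15$)
$t \left(H{\left(-6 \right)} + q\right) = - 26 \left(\frac{8}{5} + 15\right) = \left(-26\right) \frac{83}{5} = - \frac{2158}{5}$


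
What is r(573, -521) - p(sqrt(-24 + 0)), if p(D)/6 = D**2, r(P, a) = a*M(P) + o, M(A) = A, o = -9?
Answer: -298398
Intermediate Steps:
r(P, a) = -9 + P*a (r(P, a) = a*P - 9 = P*a - 9 = -9 + P*a)
p(D) = 6*D**2
r(573, -521) - p(sqrt(-24 + 0)) = (-9 + 573*(-521)) - 6*(sqrt(-24 + 0))**2 = (-9 - 298533) - 6*(sqrt(-24))**2 = -298542 - 6*(2*I*sqrt(6))**2 = -298542 - 6*(-24) = -298542 - 1*(-144) = -298542 + 144 = -298398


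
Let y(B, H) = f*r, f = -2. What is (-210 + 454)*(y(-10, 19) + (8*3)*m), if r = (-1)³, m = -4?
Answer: -22936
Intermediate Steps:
r = -1
y(B, H) = 2 (y(B, H) = -2*(-1) = 2)
(-210 + 454)*(y(-10, 19) + (8*3)*m) = (-210 + 454)*(2 + (8*3)*(-4)) = 244*(2 + 24*(-4)) = 244*(2 - 96) = 244*(-94) = -22936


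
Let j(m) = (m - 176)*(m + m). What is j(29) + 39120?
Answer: 30594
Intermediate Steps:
j(m) = 2*m*(-176 + m) (j(m) = (-176 + m)*(2*m) = 2*m*(-176 + m))
j(29) + 39120 = 2*29*(-176 + 29) + 39120 = 2*29*(-147) + 39120 = -8526 + 39120 = 30594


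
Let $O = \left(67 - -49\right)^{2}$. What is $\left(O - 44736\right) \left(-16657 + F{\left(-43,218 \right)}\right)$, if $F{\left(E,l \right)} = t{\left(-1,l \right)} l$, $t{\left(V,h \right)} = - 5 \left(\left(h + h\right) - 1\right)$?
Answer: $15352442960$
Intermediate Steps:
$t{\left(V,h \right)} = 5 - 10 h$ ($t{\left(V,h \right)} = - 5 \left(2 h - 1\right) = - 5 \left(-1 + 2 h\right) = 5 - 10 h$)
$F{\left(E,l \right)} = l \left(5 - 10 l\right)$ ($F{\left(E,l \right)} = \left(5 - 10 l\right) l = l \left(5 - 10 l\right)$)
$O = 13456$ ($O = \left(67 + 49\right)^{2} = 116^{2} = 13456$)
$\left(O - 44736\right) \left(-16657 + F{\left(-43,218 \right)}\right) = \left(13456 - 44736\right) \left(-16657 + 5 \cdot 218 \left(1 - 436\right)\right) = - 31280 \left(-16657 + 5 \cdot 218 \left(1 - 436\right)\right) = - 31280 \left(-16657 + 5 \cdot 218 \left(-435\right)\right) = - 31280 \left(-16657 - 474150\right) = \left(-31280\right) \left(-490807\right) = 15352442960$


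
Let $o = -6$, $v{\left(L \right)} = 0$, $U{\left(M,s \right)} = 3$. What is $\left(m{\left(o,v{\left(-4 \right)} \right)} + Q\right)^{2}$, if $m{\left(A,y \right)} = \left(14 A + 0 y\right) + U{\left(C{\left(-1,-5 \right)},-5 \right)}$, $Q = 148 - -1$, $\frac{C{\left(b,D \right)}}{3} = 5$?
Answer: $4624$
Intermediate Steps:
$C{\left(b,D \right)} = 15$ ($C{\left(b,D \right)} = 3 \cdot 5 = 15$)
$Q = 149$ ($Q = 148 + 1 = 149$)
$m{\left(A,y \right)} = 3 + 14 A$ ($m{\left(A,y \right)} = \left(14 A + 0 y\right) + 3 = \left(14 A + 0\right) + 3 = 14 A + 3 = 3 + 14 A$)
$\left(m{\left(o,v{\left(-4 \right)} \right)} + Q\right)^{2} = \left(\left(3 + 14 \left(-6\right)\right) + 149\right)^{2} = \left(\left(3 - 84\right) + 149\right)^{2} = \left(-81 + 149\right)^{2} = 68^{2} = 4624$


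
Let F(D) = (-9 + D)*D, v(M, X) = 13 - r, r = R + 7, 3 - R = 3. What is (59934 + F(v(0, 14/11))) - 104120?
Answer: -44204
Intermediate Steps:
R = 0 (R = 3 - 1*3 = 3 - 3 = 0)
r = 7 (r = 0 + 7 = 7)
v(M, X) = 6 (v(M, X) = 13 - 1*7 = 13 - 7 = 6)
F(D) = D*(-9 + D)
(59934 + F(v(0, 14/11))) - 104120 = (59934 + 6*(-9 + 6)) - 104120 = (59934 + 6*(-3)) - 104120 = (59934 - 18) - 104120 = 59916 - 104120 = -44204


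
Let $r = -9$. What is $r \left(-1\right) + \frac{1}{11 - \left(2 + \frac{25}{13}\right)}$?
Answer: $\frac{841}{92} \approx 9.1413$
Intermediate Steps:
$r \left(-1\right) + \frac{1}{11 - \left(2 + \frac{25}{13}\right)} = \left(-9\right) \left(-1\right) + \frac{1}{11 - \left(2 + \frac{25}{13}\right)} = 9 + \frac{1}{11 - \frac{51}{13}} = 9 + \frac{1}{\frac{92}{13}} = 9 + \frac{13}{92} = \frac{841}{92}$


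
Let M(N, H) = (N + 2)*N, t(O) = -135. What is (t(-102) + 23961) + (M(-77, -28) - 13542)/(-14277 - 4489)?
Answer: 447126483/18766 ≈ 23826.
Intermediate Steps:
M(N, H) = N*(2 + N) (M(N, H) = (2 + N)*N = N*(2 + N))
(t(-102) + 23961) + (M(-77, -28) - 13542)/(-14277 - 4489) = (-135 + 23961) + (-77*(2 - 77) - 13542)/(-14277 - 4489) = 23826 + (-77*(-75) - 13542)/(-18766) = 23826 + (5775 - 13542)*(-1/18766) = 23826 - 7767*(-1/18766) = 23826 + 7767/18766 = 447126483/18766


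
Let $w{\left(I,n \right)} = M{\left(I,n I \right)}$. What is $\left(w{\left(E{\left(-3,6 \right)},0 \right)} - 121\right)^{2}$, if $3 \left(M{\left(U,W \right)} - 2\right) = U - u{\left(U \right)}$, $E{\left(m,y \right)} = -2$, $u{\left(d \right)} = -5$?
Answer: $13924$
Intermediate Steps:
$M{\left(U,W \right)} = \frac{11}{3} + \frac{U}{3}$ ($M{\left(U,W \right)} = 2 + \frac{U - -5}{3} = 2 + \frac{U + 5}{3} = 2 + \frac{5 + U}{3} = 2 + \left(\frac{5}{3} + \frac{U}{3}\right) = \frac{11}{3} + \frac{U}{3}$)
$w{\left(I,n \right)} = \frac{11}{3} + \frac{I}{3}$
$\left(w{\left(E{\left(-3,6 \right)},0 \right)} - 121\right)^{2} = \left(\left(\frac{11}{3} + \frac{1}{3} \left(-2\right)\right) - 121\right)^{2} = \left(\left(\frac{11}{3} - \frac{2}{3}\right) - 121\right)^{2} = \left(3 - 121\right)^{2} = \left(-118\right)^{2} = 13924$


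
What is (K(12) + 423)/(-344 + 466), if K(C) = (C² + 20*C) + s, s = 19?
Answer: 413/61 ≈ 6.7705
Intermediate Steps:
K(C) = 19 + C² + 20*C (K(C) = (C² + 20*C) + 19 = 19 + C² + 20*C)
(K(12) + 423)/(-344 + 466) = ((19 + 12² + 20*12) + 423)/(-344 + 466) = ((19 + 144 + 240) + 423)/122 = (403 + 423)*(1/122) = 826*(1/122) = 413/61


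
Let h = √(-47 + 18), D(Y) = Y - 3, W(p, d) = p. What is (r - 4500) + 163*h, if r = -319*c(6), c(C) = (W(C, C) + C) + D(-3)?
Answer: -6414 + 163*I*√29 ≈ -6414.0 + 877.78*I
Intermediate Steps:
D(Y) = -3 + Y
h = I*√29 (h = √(-29) = I*√29 ≈ 5.3852*I)
c(C) = -6 + 2*C (c(C) = (C + C) + (-3 - 3) = 2*C - 6 = -6 + 2*C)
r = -1914 (r = -319*(-6 + 2*6) = -319*(-6 + 12) = -319*6 = -1914)
(r - 4500) + 163*h = (-1914 - 4500) + 163*(I*√29) = -6414 + 163*I*√29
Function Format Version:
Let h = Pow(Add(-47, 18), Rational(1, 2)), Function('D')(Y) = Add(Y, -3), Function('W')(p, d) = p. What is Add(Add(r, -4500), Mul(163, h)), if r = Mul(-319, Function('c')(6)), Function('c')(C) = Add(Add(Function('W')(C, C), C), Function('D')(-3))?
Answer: Add(-6414, Mul(163, I, Pow(29, Rational(1, 2)))) ≈ Add(-6414.0, Mul(877.78, I))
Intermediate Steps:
Function('D')(Y) = Add(-3, Y)
h = Mul(I, Pow(29, Rational(1, 2))) (h = Pow(-29, Rational(1, 2)) = Mul(I, Pow(29, Rational(1, 2))) ≈ Mul(5.3852, I))
Function('c')(C) = Add(-6, Mul(2, C)) (Function('c')(C) = Add(Add(C, C), Add(-3, -3)) = Add(Mul(2, C), -6) = Add(-6, Mul(2, C)))
r = -1914 (r = Mul(-319, Add(-6, Mul(2, 6))) = Mul(-319, Add(-6, 12)) = Mul(-319, 6) = -1914)
Add(Add(r, -4500), Mul(163, h)) = Add(Add(-1914, -4500), Mul(163, Mul(I, Pow(29, Rational(1, 2))))) = Add(-6414, Mul(163, I, Pow(29, Rational(1, 2))))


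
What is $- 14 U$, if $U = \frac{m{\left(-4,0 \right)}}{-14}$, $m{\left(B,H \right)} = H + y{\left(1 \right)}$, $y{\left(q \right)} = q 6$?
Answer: $6$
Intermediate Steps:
$y{\left(q \right)} = 6 q$
$m{\left(B,H \right)} = 6 + H$ ($m{\left(B,H \right)} = H + 6 \cdot 1 = H + 6 = 6 + H$)
$U = - \frac{3}{7}$ ($U = \frac{6 + 0}{-14} = 6 \left(- \frac{1}{14}\right) = - \frac{3}{7} \approx -0.42857$)
$- 14 U = \left(-14\right) \left(- \frac{3}{7}\right) = 6$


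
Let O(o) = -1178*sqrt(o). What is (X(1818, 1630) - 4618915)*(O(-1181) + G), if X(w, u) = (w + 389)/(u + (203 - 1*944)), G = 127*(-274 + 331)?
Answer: -234054153996/7 + 4837119182584*I*sqrt(1181)/889 ≈ -3.3436e+10 + 1.8699e+11*I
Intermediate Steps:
G = 7239 (G = 127*57 = 7239)
X(w, u) = (389 + w)/(-741 + u) (X(w, u) = (389 + w)/(u + (203 - 944)) = (389 + w)/(u - 741) = (389 + w)/(-741 + u))
(X(1818, 1630) - 4618915)*(O(-1181) + G) = ((389 + 1818)/(-741 + 1630) - 4618915)*(-1178*I*sqrt(1181) + 7239) = (2207/889 - 4618915)*(-1178*I*sqrt(1181) + 7239) = ((1/889)*2207 - 4618915)*(-1178*I*sqrt(1181) + 7239) = (2207/889 - 4618915)*(7239 - 1178*I*sqrt(1181)) = -4106213228*(7239 - 1178*I*sqrt(1181))/889 = -234054153996/7 + 4837119182584*I*sqrt(1181)/889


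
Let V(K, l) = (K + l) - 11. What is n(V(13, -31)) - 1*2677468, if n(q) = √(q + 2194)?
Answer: -2677468 + √2165 ≈ -2.6774e+6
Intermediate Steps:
V(K, l) = -11 + K + l
n(q) = √(2194 + q)
n(V(13, -31)) - 1*2677468 = √(2194 + (-11 + 13 - 31)) - 1*2677468 = √(2194 - 29) - 2677468 = √2165 - 2677468 = -2677468 + √2165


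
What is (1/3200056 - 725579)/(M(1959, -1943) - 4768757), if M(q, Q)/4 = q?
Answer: 2321893432423/15235213811576 ≈ 0.15240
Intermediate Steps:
M(q, Q) = 4*q
(1/3200056 - 725579)/(M(1959, -1943) - 4768757) = (1/3200056 - 725579)/(4*1959 - 4768757) = (1/3200056 - 725579)/(7836 - 4768757) = -2321893432423/3200056/(-4760921) = -2321893432423/3200056*(-1/4760921) = 2321893432423/15235213811576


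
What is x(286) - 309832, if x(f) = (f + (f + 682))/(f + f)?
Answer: -8055575/26 ≈ -3.0983e+5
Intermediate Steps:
x(f) = (682 + 2*f)/(2*f) (x(f) = (f + (682 + f))/((2*f)) = (682 + 2*f)*(1/(2*f)) = (682 + 2*f)/(2*f))
x(286) - 309832 = (341 + 286)/286 - 309832 = (1/286)*627 - 309832 = 57/26 - 309832 = -8055575/26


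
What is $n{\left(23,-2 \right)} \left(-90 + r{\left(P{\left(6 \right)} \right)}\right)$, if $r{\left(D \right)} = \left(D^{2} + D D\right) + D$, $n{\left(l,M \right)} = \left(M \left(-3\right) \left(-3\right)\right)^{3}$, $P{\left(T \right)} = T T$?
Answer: $-14801616$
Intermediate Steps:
$P{\left(T \right)} = T^{2}$
$n{\left(l,M \right)} = 729 M^{3}$ ($n{\left(l,M \right)} = \left(- 3 M \left(-3\right)\right)^{3} = \left(9 M\right)^{3} = 729 M^{3}$)
$r{\left(D \right)} = D + 2 D^{2}$ ($r{\left(D \right)} = \left(D^{2} + D^{2}\right) + D = 2 D^{2} + D = D + 2 D^{2}$)
$n{\left(23,-2 \right)} \left(-90 + r{\left(P{\left(6 \right)} \right)}\right) = 729 \left(-2\right)^{3} \left(-90 + 6^{2} \left(1 + 2 \cdot 6^{2}\right)\right) = 729 \left(-8\right) \left(-90 + 36 \left(1 + 2 \cdot 36\right)\right) = - 5832 \left(-90 + 36 \left(1 + 72\right)\right) = - 5832 \left(-90 + 36 \cdot 73\right) = - 5832 \left(-90 + 2628\right) = \left(-5832\right) 2538 = -14801616$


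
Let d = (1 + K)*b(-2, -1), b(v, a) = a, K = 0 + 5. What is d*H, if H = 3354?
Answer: -20124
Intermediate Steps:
K = 5
d = -6 (d = (1 + 5)*(-1) = 6*(-1) = -6)
d*H = -6*3354 = -20124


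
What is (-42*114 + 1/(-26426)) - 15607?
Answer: -538958271/26426 ≈ -20395.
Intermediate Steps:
(-42*114 + 1/(-26426)) - 15607 = (-4788 - 1/26426) - 15607 = -126527689/26426 - 15607 = -538958271/26426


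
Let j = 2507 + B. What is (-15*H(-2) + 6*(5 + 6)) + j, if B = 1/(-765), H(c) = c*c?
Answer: 1922444/765 ≈ 2513.0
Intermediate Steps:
H(c) = c²
B = -1/765 ≈ -0.0013072
j = 1917854/765 (j = 2507 - 1/765 = 1917854/765 ≈ 2507.0)
(-15*H(-2) + 6*(5 + 6)) + j = (-15*(-2)² + 6*(5 + 6)) + 1917854/765 = (-15*4 + 6*11) + 1917854/765 = (-60 + 66) + 1917854/765 = 6 + 1917854/765 = 1922444/765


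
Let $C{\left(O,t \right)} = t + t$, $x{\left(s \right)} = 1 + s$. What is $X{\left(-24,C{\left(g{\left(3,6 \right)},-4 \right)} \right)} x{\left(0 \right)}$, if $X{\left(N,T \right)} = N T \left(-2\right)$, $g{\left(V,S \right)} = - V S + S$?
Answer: $-384$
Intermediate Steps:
$g{\left(V,S \right)} = S - S V$ ($g{\left(V,S \right)} = - S V + S = S - S V$)
$C{\left(O,t \right)} = 2 t$
$X{\left(N,T \right)} = - 2 N T$
$X{\left(-24,C{\left(g{\left(3,6 \right)},-4 \right)} \right)} x{\left(0 \right)} = \left(-2\right) \left(-24\right) 2 \left(-4\right) \left(1 + 0\right) = \left(-2\right) \left(-24\right) \left(-8\right) 1 = \left(-384\right) 1 = -384$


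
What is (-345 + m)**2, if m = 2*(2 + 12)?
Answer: 100489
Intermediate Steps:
m = 28 (m = 2*14 = 28)
(-345 + m)**2 = (-345 + 28)**2 = (-317)**2 = 100489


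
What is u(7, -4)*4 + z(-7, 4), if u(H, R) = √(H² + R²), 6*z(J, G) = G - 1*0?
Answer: ⅔ + 4*√65 ≈ 32.916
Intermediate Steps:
z(J, G) = G/6 (z(J, G) = (G - 1*0)/6 = (G + 0)/6 = G/6)
u(7, -4)*4 + z(-7, 4) = √(7² + (-4)²)*4 + (⅙)*4 = √(49 + 16)*4 + ⅔ = √65*4 + ⅔ = 4*√65 + ⅔ = ⅔ + 4*√65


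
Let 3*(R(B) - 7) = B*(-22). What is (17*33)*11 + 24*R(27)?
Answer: 1587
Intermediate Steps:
R(B) = 7 - 22*B/3 (R(B) = 7 + (B*(-22))/3 = 7 + (-22*B)/3 = 7 - 22*B/3)
(17*33)*11 + 24*R(27) = (17*33)*11 + 24*(7 - 22/3*27) = 561*11 + 24*(7 - 198) = 6171 + 24*(-191) = 6171 - 4584 = 1587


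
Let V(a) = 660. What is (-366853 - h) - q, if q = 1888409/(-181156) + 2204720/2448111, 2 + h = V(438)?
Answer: -162983228399500397/443489996316 ≈ -3.6750e+5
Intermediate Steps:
h = 658 (h = -2 + 660 = 658)
q = -4223636589079/443489996316 (q = 1888409*(-1/181156) + 2204720*(1/2448111) = -1888409/181156 + 2204720/2448111 = -4223636589079/443489996316 ≈ -9.5236)
(-366853 - h) - q = (-366853 - 1*658) - 1*(-4223636589079/443489996316) = (-366853 - 658) + 4223636589079/443489996316 = -367511 + 4223636589079/443489996316 = -162983228399500397/443489996316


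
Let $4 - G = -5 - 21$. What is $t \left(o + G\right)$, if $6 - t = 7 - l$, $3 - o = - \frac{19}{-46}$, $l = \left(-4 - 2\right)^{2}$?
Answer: $\frac{52465}{46} \approx 1140.5$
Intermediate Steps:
$G = 30$ ($G = 4 - \left(-5 - 21\right) = 4 - -26 = 4 + 26 = 30$)
$l = 36$ ($l = \left(-6\right)^{2} = 36$)
$o = \frac{119}{46}$ ($o = 3 - - \frac{19}{-46} = 3 - \left(-19\right) \left(- \frac{1}{46}\right) = 3 - \frac{19}{46} = \frac{119}{46} \approx 2.587$)
$t = 35$ ($t = 6 - \left(7 - 36\right) = 6 - -29 = 6 + 29 = 35$)
$t \left(o + G\right) = 35 \left(\frac{119}{46} + 30\right) = 35 \cdot \frac{1499}{46} = \frac{52465}{46}$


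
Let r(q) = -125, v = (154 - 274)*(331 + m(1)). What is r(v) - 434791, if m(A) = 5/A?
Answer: -434916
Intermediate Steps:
v = -40320 (v = (154 - 274)*(331 + 5/1) = -120*(331 + 5*1) = -120*(331 + 5) = -120*336 = -40320)
r(v) - 434791 = -125 - 434791 = -434916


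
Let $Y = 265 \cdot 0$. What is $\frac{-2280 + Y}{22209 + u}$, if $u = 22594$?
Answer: $- \frac{2280}{44803} \approx -0.050889$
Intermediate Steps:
$Y = 0$
$\frac{-2280 + Y}{22209 + u} = \frac{-2280 + 0}{22209 + 22594} = - \frac{2280}{44803}$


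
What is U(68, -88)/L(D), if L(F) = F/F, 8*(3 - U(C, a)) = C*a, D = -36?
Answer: 751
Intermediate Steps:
U(C, a) = 3 - C*a/8
L(F) = 1
U(68, -88)/L(D) = (3 - ⅛*68*(-88))/1 = (3 + 748)*1 = 751*1 = 751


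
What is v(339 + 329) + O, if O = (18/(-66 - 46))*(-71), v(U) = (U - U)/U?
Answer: 639/56 ≈ 11.411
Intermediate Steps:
v(U) = 0 (v(U) = 0/U = 0)
O = 639/56 (O = (18/(-112))*(-71) = -1/112*18*(-71) = -9/56*(-71) = 639/56 ≈ 11.411)
v(339 + 329) + O = 0 + 639/56 = 639/56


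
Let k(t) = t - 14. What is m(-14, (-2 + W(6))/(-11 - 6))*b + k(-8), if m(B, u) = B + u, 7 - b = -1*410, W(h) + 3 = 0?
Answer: -97535/17 ≈ -5737.4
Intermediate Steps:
W(h) = -3 (W(h) = -3 + 0 = -3)
b = 417 (b = 7 - (-1)*410 = 7 - 1*(-410) = 7 + 410 = 417)
k(t) = -14 + t
m(-14, (-2 + W(6))/(-11 - 6))*b + k(-8) = (-14 + (-2 - 3)/(-11 - 6))*417 + (-14 - 8) = (-14 - 5/(-17))*417 - 22 = (-14 - 5*(-1/17))*417 - 22 = (-14 + 5/17)*417 - 22 = -233/17*417 - 22 = -97161/17 - 22 = -97535/17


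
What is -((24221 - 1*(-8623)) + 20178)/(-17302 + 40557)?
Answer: -53022/23255 ≈ -2.2800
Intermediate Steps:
-((24221 - 1*(-8623)) + 20178)/(-17302 + 40557) = -((24221 + 8623) + 20178)/23255 = -(32844 + 20178)/23255 = -53022/23255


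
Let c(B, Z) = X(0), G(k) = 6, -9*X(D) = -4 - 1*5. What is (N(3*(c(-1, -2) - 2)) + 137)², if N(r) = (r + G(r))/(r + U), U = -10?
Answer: 3161284/169 ≈ 18706.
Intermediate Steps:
X(D) = 1 (X(D) = -(-4 - 1*5)/9 = -(-4 - 5)/9 = -⅑*(-9) = 1)
c(B, Z) = 1
N(r) = (6 + r)/(-10 + r) (N(r) = (r + 6)/(r - 10) = (6 + r)/(-10 + r))
(N(3*(c(-1, -2) - 2)) + 137)² = ((6 + 3*(1 - 2))/(-10 + 3*(1 - 2)) + 137)² = ((6 + 3*(-1))/(-10 + 3*(-1)) + 137)² = ((6 - 3)/(-10 - 3) + 137)² = (3/(-13) + 137)² = (-1/13*3 + 137)² = (-3/13 + 137)² = (1778/13)² = 3161284/169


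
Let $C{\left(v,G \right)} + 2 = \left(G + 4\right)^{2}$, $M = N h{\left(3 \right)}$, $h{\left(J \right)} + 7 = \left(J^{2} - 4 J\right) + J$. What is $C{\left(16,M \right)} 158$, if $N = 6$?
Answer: $227836$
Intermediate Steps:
$h{\left(J \right)} = -7 + J^{2} - 3 J$ ($h{\left(J \right)} = -7 + \left(\left(J^{2} - 4 J\right) + J\right) = -7 + \left(J^{2} - 3 J\right) = -7 + J^{2} - 3 J$)
$M = -42$ ($M = 6 \left(-7 + 3^{2} - 9\right) = 6 \left(-7 + 9 - 9\right) = 6 \left(-7\right) = -42$)
$C{\left(v,G \right)} = -2 + \left(4 + G\right)^{2}$ ($C{\left(v,G \right)} = -2 + \left(G + 4\right)^{2} = -2 + \left(4 + G\right)^{2}$)
$C{\left(16,M \right)} 158 = \left(-2 + \left(4 - 42\right)^{2}\right) 158 = \left(-2 + \left(-38\right)^{2}\right) 158 = \left(-2 + 1444\right) 158 = 1442 \cdot 158 = 227836$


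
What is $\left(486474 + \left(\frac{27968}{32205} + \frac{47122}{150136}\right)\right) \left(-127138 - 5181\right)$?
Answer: $- \frac{8190444039607166689}{127240260} \approx -6.437 \cdot 10^{10}$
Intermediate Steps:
$\left(486474 + \left(\frac{27968}{32205} + \frac{47122}{150136}\right)\right) \left(-127138 - 5181\right) = \left(486474 + \left(27968 \cdot \frac{1}{32205} + 47122 \cdot \frac{1}{150136}\right)\right) \left(-132319\right) = \left(486474 + \left(\frac{1472}{1695} + \frac{23561}{75068}\right)\right) \left(-132319\right) = \left(486474 + \frac{150435991}{127240260}\right) \left(-132319\right) = \frac{61899228679231}{127240260} \left(-132319\right) = - \frac{8190444039607166689}{127240260}$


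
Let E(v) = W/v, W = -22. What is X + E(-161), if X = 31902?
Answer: 5136244/161 ≈ 31902.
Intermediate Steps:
E(v) = -22/v
X + E(-161) = 31902 - 22/(-161) = 31902 - 22*(-1/161) = 31902 + 22/161 = 5136244/161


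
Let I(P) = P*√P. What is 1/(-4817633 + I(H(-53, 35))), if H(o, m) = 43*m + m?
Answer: -4817633/23205935458689 - 3080*√385/23205935458689 ≈ -2.1021e-7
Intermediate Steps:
H(o, m) = 44*m
I(P) = P^(3/2)
1/(-4817633 + I(H(-53, 35))) = 1/(-4817633 + (44*35)^(3/2)) = 1/(-4817633 + 1540^(3/2)) = 1/(-4817633 + 3080*√385)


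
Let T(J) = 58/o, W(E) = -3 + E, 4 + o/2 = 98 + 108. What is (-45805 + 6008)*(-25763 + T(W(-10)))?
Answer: 207107448309/202 ≈ 1.0253e+9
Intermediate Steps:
o = 404 (o = -8 + 2*(98 + 108) = -8 + 2*206 = -8 + 412 = 404)
T(J) = 29/202 (T(J) = 58/404 = 58*(1/404) = 29/202)
(-45805 + 6008)*(-25763 + T(W(-10))) = (-45805 + 6008)*(-25763 + 29/202) = -39797*(-5204097/202) = 207107448309/202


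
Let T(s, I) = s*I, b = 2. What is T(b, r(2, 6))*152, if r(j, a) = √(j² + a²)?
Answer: 608*√10 ≈ 1922.7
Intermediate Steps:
r(j, a) = √(a² + j²)
T(s, I) = I*s
T(b, r(2, 6))*152 = (√(6² + 2²)*2)*152 = (√(36 + 4)*2)*152 = (√40*2)*152 = ((2*√10)*2)*152 = (4*√10)*152 = 608*√10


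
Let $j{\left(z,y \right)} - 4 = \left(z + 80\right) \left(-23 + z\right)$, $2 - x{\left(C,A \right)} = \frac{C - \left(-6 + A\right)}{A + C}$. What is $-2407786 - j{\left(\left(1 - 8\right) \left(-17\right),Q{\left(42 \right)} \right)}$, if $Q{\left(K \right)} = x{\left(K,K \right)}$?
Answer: $-2426894$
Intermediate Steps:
$x{\left(C,A \right)} = 2 - \frac{6 + C - A}{A + C}$ ($x{\left(C,A \right)} = 2 - \frac{C - \left(-6 + A\right)}{A + C} = 2 - \frac{6 + C - A}{A + C}$)
$Q{\left(K \right)} = \frac{-6 + 4 K}{2 K}$ ($Q{\left(K \right)} = \frac{-6 + K + 3 K}{K + K} = \frac{-6 + 4 K}{2 K}$)
$j{\left(z,y \right)} = 4 + \left(-23 + z\right) \left(80 + z\right)$ ($j{\left(z,y \right)} = 4 + \left(z + 80\right) \left(-23 + z\right) = 4 + \left(80 + z\right) \left(-23 + z\right) = 4 + \left(-23 + z\right) \left(80 + z\right)$)
$-2407786 - j{\left(\left(1 - 8\right) \left(-17\right),Q{\left(42 \right)} \right)} = -2407786 - \left(-1836 + \left(\left(1 - 8\right) \left(-17\right)\right)^{2} + 57 \left(1 - 8\right) \left(-17\right)\right) = -2407786 - \left(-1836 + \left(\left(-7\right) \left(-17\right)\right)^{2} + 57 \left(\left(-7\right) \left(-17\right)\right)\right) = -2407786 - \left(-1836 + 119^{2} + 57 \cdot 119\right) = -2407786 - \left(-1836 + 14161 + 6783\right) = -2407786 - 19108 = -2426894$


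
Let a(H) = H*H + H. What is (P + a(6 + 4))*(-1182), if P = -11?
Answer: -117018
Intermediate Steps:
a(H) = H + H² (a(H) = H² + H = H + H²)
(P + a(6 + 4))*(-1182) = (-11 + (6 + 4)*(1 + (6 + 4)))*(-1182) = (-11 + 10*(1 + 10))*(-1182) = (-11 + 10*11)*(-1182) = (-11 + 110)*(-1182) = 99*(-1182) = -117018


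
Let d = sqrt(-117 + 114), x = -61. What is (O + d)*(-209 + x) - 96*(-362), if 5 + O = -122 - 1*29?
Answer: 76872 - 270*I*sqrt(3) ≈ 76872.0 - 467.65*I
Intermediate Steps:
d = I*sqrt(3) (d = sqrt(-3) = I*sqrt(3) ≈ 1.732*I)
O = -156 (O = -5 + (-122 - 1*29) = -5 + (-122 - 29) = -5 - 151 = -156)
(O + d)*(-209 + x) - 96*(-362) = (-156 + I*sqrt(3))*(-209 - 61) - 96*(-362) = (-156 + I*sqrt(3))*(-270) + 34752 = (42120 - 270*I*sqrt(3)) + 34752 = 76872 - 270*I*sqrt(3)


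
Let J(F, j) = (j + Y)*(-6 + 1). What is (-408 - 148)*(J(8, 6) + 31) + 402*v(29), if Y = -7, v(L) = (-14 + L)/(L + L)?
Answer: -577449/29 ≈ -19912.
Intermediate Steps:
v(L) = (-14 + L)/(2*L) (v(L) = (-14 + L)/((2*L)) = (-14 + L)*(1/(2*L)) = (-14 + L)/(2*L))
J(F, j) = 35 - 5*j (J(F, j) = (j - 7)*(-6 + 1) = (-7 + j)*(-5) = 35 - 5*j)
(-408 - 148)*(J(8, 6) + 31) + 402*v(29) = (-408 - 148)*((35 - 5*6) + 31) + 402*((1/2)*(-14 + 29)/29) = -556*((35 - 30) + 31) + 402*((1/2)*(1/29)*15) = -556*(5 + 31) + 402*(15/58) = -556*36 + 3015/29 = -20016 + 3015/29 = -577449/29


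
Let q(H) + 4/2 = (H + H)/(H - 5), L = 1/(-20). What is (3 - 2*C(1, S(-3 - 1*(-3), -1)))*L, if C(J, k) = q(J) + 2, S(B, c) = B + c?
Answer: -⅕ ≈ -0.20000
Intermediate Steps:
L = -1/20 ≈ -0.050000
q(H) = -2 + 2*H/(-5 + H) (q(H) = -2 + (H + H)/(H - 5) = -2 + (2*H)/(-5 + H) = -2 + 2*H/(-5 + H))
C(J, k) = 2 + 10/(-5 + J) (C(J, k) = 10/(-5 + J) + 2 = 2 + 10/(-5 + J))
(3 - 2*C(1, S(-3 - 1*(-3), -1)))*L = (3 - 4/(-5 + 1))*(-1/20) = (3 - 4/(-4))*(-1/20) = (3 - 4*(-1)/4)*(-1/20) = (3 - 2*(-½))*(-1/20) = (3 + 1)*(-1/20) = 4*(-1/20) = -⅕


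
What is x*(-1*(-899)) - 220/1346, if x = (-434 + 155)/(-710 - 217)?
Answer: 18744507/69319 ≈ 270.41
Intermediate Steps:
x = 31/103 (x = -279/(-927) = -279*(-1/927) = 31/103 ≈ 0.30097)
x*(-1*(-899)) - 220/1346 = 31*(-1*(-899))/103 - 220/1346 = (31/103)*899 - 220*1/1346 = 27869/103 - 110/673 = 18744507/69319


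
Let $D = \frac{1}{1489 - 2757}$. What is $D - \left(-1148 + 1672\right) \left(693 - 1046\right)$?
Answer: $\frac{234544495}{1268} \approx 1.8497 \cdot 10^{5}$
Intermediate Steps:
$D = - \frac{1}{1268}$ ($D = \frac{1}{-1268} = - \frac{1}{1268} \approx -0.00078864$)
$D - \left(-1148 + 1672\right) \left(693 - 1046\right) = - \frac{1}{1268} - \left(-1148 + 1672\right) \left(693 - 1046\right) = - \frac{1}{1268} - 524 \left(-353\right) = - \frac{1}{1268} - -184972 = - \frac{1}{1268} + 184972 = \frac{234544495}{1268}$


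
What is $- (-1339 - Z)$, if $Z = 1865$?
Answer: $3204$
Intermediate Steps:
$- (-1339 - Z) = - (-1339 - 1865) = \left(-1\right) \left(-3204\right) = 3204$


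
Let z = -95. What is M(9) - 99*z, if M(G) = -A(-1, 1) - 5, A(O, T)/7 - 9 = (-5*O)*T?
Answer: 9302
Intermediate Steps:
A(O, T) = 63 - 35*O*T (A(O, T) = 63 + 7*((-5*O)*T) = 63 + 7*(-5*O*T) = 63 - 35*O*T)
M(G) = -103 (M(G) = -(63 - 35*(-1)*1) - 5 = -(63 + 35) - 5 = -1*98 - 5 = -98 - 5 = -103)
M(9) - 99*z = -103 - 99*(-95) = -103 + 9405 = 9302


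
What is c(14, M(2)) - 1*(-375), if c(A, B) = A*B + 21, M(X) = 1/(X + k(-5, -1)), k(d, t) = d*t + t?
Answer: 1195/3 ≈ 398.33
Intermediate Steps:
k(d, t) = t + d*t
M(X) = 1/(4 + X) (M(X) = 1/(X - (1 - 5)) = 1/(X - 1*(-4)) = 1/(X + 4) = 1/(4 + X))
c(A, B) = 21 + A*B
c(14, M(2)) - 1*(-375) = (21 + 14/(4 + 2)) - 1*(-375) = (21 + 14/6) + 375 = (21 + 14*(⅙)) + 375 = (21 + 7/3) + 375 = 70/3 + 375 = 1195/3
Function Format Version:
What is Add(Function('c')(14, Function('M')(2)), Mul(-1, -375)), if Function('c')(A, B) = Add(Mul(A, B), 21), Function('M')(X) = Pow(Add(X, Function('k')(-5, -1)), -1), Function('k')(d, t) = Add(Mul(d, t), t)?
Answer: Rational(1195, 3) ≈ 398.33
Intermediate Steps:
Function('k')(d, t) = Add(t, Mul(d, t))
Function('M')(X) = Pow(Add(4, X), -1) (Function('M')(X) = Pow(Add(X, Mul(-1, Add(1, -5))), -1) = Pow(Add(X, Mul(-1, -4)), -1) = Pow(Add(X, 4), -1) = Pow(Add(4, X), -1))
Function('c')(A, B) = Add(21, Mul(A, B))
Add(Function('c')(14, Function('M')(2)), Mul(-1, -375)) = Add(Add(21, Mul(14, Pow(Add(4, 2), -1))), Mul(-1, -375)) = Add(Add(21, Mul(14, Pow(6, -1))), 375) = Add(Add(21, Mul(14, Rational(1, 6))), 375) = Add(Add(21, Rational(7, 3)), 375) = Add(Rational(70, 3), 375) = Rational(1195, 3)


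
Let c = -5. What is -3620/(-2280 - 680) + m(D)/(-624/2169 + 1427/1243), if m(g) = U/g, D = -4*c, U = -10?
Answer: 73442051/114430196 ≈ 0.64181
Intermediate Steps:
D = 20 (D = -4*(-5) = 20)
m(g) = -10/g
-3620/(-2280 - 680) + m(D)/(-624/2169 + 1427/1243) = -3620/(-2280 - 680) + (-10/20)/(-624/2169 + 1427/1243) = -3620/(-2960) + (-10*1/20)/(-624*1/2169 + 1427*(1/1243)) = -3620*(-1/2960) - 1/(2*(-208/723 + 1427/1243)) = 181/148 - 1/(2*773177/898689) = 181/148 - 1/2*898689/773177 = 181/148 - 898689/1546354 = 73442051/114430196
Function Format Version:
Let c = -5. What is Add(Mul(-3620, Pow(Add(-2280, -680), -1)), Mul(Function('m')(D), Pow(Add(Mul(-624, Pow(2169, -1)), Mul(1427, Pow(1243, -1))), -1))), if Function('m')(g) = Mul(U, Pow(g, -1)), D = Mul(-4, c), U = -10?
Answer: Rational(73442051, 114430196) ≈ 0.64181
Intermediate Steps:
D = 20 (D = Mul(-4, -5) = 20)
Function('m')(g) = Mul(-10, Pow(g, -1))
Add(Mul(-3620, Pow(Add(-2280, -680), -1)), Mul(Function('m')(D), Pow(Add(Mul(-624, Pow(2169, -1)), Mul(1427, Pow(1243, -1))), -1))) = Add(Mul(-3620, Pow(Add(-2280, -680), -1)), Mul(Mul(-10, Pow(20, -1)), Pow(Add(Mul(-624, Pow(2169, -1)), Mul(1427, Pow(1243, -1))), -1))) = Add(Mul(-3620, Pow(-2960, -1)), Mul(Mul(-10, Rational(1, 20)), Pow(Add(Mul(-624, Rational(1, 2169)), Mul(1427, Rational(1, 1243))), -1))) = Add(Mul(-3620, Rational(-1, 2960)), Mul(Rational(-1, 2), Pow(Add(Rational(-208, 723), Rational(1427, 1243)), -1))) = Add(Rational(181, 148), Mul(Rational(-1, 2), Pow(Rational(773177, 898689), -1))) = Add(Rational(181, 148), Mul(Rational(-1, 2), Rational(898689, 773177))) = Add(Rational(181, 148), Rational(-898689, 1546354)) = Rational(73442051, 114430196)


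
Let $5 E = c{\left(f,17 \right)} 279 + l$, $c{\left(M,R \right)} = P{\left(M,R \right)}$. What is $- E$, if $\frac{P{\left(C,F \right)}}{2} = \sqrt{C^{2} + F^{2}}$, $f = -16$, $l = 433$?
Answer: $- \frac{433}{5} - \frac{558 \sqrt{545}}{5} \approx -2691.9$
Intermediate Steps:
$P{\left(C,F \right)} = 2 \sqrt{C^{2} + F^{2}}$
$c{\left(M,R \right)} = 2 \sqrt{M^{2} + R^{2}}$
$E = \frac{433}{5} + \frac{558 \sqrt{545}}{5}$ ($E = \frac{2 \sqrt{\left(-16\right)^{2} + 17^{2}} \cdot 279 + 433}{5} = \frac{2 \sqrt{256 + 289} \cdot 279 + 433}{5} = \frac{2 \sqrt{545} \cdot 279 + 433}{5} = \frac{558 \sqrt{545} + 433}{5} = \frac{433 + 558 \sqrt{545}}{5} = \frac{433}{5} + \frac{558 \sqrt{545}}{5} \approx 2691.9$)
$- E = - (\frac{433}{5} + \frac{558 \sqrt{545}}{5}) = - \frac{433}{5} - \frac{558 \sqrt{545}}{5}$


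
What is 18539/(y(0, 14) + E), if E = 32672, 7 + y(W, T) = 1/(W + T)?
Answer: 259546/457311 ≈ 0.56755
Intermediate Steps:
y(W, T) = -7 + 1/(T + W) (y(W, T) = -7 + 1/(W + T) = -7 + 1/(T + W))
18539/(y(0, 14) + E) = 18539/((1 - 7*14 - 7*0)/(14 + 0) + 32672) = 18539/((1 - 98 + 0)/14 + 32672) = 18539/((1/14)*(-97) + 32672) = 18539/(-97/14 + 32672) = 18539/(457311/14) = 18539*(14/457311) = 259546/457311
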